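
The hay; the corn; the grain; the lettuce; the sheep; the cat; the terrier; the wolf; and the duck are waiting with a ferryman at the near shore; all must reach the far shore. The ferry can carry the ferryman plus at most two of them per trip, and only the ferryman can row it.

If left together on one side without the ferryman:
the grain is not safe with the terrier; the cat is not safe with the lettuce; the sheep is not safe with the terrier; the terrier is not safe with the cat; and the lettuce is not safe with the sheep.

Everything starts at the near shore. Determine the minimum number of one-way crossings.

Counting alone: the ferryman can take at most 2 across per trip to the far shore, so moving all 9 needs at least 5 loaded trips out, with a return between consecutive ones — at least 9 crossings.
The safety rule pushes this higher. Following every safe sequence of crossings, the most of the 9 that can be at the far shore as the ferry arrives there on crossing 9 is 8 — never all 9.
So no plan with fewer than 11 crossings exists, and this one achieves 11:
1. Ferryman goes to the far shore with the lettuce and the terrier.  [the near shore: the cat, the corn, the duck, the grain, the hay, the sheep, the wolf | the far shore: the lettuce, the terrier]
2. Ferryman goes back to the near shore alone.  [the near shore: the cat, the corn, the duck, the grain, the hay, the sheep, the wolf | the far shore: the lettuce, the terrier]
3. Ferryman goes to the far shore with the hay.  [the near shore: the cat, the corn, the duck, the grain, the sheep, the wolf | the far shore: the hay, the lettuce, the terrier]
4. Ferryman goes back to the near shore alone.  [the near shore: the cat, the corn, the duck, the grain, the sheep, the wolf | the far shore: the hay, the lettuce, the terrier]
5. Ferryman goes to the far shore with the corn and the grain.  [the near shore: the cat, the duck, the sheep, the wolf | the far shore: the corn, the grain, the hay, the lettuce, the terrier]
6. Ferryman goes back to the near shore with the terrier.  [the near shore: the cat, the duck, the sheep, the terrier, the wolf | the far shore: the corn, the grain, the hay, the lettuce]
7. Ferryman goes to the far shore with the cat and the sheep.  [the near shore: the duck, the terrier, the wolf | the far shore: the cat, the corn, the grain, the hay, the lettuce, the sheep]
8. Ferryman goes back to the near shore with the lettuce.  [the near shore: the duck, the lettuce, the terrier, the wolf | the far shore: the cat, the corn, the grain, the hay, the sheep]
9. Ferryman goes to the far shore with the duck and the wolf.  [the near shore: the lettuce, the terrier | the far shore: the cat, the corn, the duck, the grain, the hay, the sheep, the wolf]
10. Ferryman goes back to the near shore alone.  [the near shore: the lettuce, the terrier | the far shore: the cat, the corn, the duck, the grain, the hay, the sheep, the wolf]
11. Ferryman goes to the far shore with the lettuce and the terrier.  [the near shore: — | the far shore: the cat, the corn, the duck, the grain, the hay, the lettuce, the sheep, the terrier, the wolf]

11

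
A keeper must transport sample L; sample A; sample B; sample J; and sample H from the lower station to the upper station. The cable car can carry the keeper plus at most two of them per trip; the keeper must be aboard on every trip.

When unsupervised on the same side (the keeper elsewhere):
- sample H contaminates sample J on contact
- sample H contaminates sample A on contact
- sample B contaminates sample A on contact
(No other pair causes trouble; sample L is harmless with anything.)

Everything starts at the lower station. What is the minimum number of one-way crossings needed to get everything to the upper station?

Counting alone: the keeper can take at most 2 across per trip to the upper station, so moving all 5 needs at least 3 loaded trips out, with a return between consecutive ones — at least 5 crossings.
The plan below uses exactly 5 crossings, so it is optimal:
1. Keeper goes to the upper station with sample A and sample J.
2. Keeper goes back to the lower station alone.
3. Keeper goes to the upper station with sample L.
4. Keeper goes back to the lower station alone.
5. Keeper goes to the upper station with sample B and sample H.

5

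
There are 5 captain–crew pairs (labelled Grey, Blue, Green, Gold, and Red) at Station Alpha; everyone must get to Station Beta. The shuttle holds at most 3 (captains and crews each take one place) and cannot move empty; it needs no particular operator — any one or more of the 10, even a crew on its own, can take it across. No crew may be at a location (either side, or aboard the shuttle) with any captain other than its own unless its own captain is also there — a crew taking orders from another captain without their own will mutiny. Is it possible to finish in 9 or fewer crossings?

Counting alone: each trip to Station Beta takes at most 3 across and each return brings at least 1 back, so after t trips out (and t−1 returns) at most 3t − (t−1) of the 10 are across; that first reaches 10 at t = 5, so at least 9 crossings are needed.
The safety rule pushes this higher. Following every safe sequence of crossings, the most of the 10 that can be at Station Beta as the shuttle arrives there on crossing 9 is 9 — never all 10.
So the move cannot be finished within 9 crossings. (The shortest complete plan takes 11:)
1. captain Grey and crew Grey cross → Station Beta.
2. captain Grey crosses ← Station Alpha.
3. crew Blue, crew Gold, and crew Green cross → Station Beta.
4. crew Grey crosses ← Station Alpha.
5. captain Blue, captain Gold, and captain Green cross → Station Beta.
6. captain Blue and crew Blue cross ← Station Alpha.
7. captain Blue, captain Grey, and captain Red cross → Station Beta.
8. crew Green crosses ← Station Alpha.
9. crew Blue and crew Grey cross → Station Beta.
10. crew Grey crosses ← Station Alpha.
11. crew Green, crew Grey, and crew Red cross → Station Beta.

No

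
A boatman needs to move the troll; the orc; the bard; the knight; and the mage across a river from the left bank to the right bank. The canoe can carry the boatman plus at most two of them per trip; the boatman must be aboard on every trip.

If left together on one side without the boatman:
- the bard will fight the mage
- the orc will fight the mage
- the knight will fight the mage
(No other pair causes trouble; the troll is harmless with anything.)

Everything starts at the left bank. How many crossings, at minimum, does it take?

5

Counting alone: the boatman can take at most 2 across per trip to the right bank, so moving all 5 needs at least 3 loaded trips out, with a return between consecutive ones — at least 5 crossings.
The plan below uses exactly 5 crossings, so it is optimal:
1. Boatman goes to the right bank with the mage and the troll.
2. Boatman goes back to the left bank alone.
3. Boatman goes to the right bank with the bard and the orc.
4. Boatman goes back to the left bank with the mage.
5. Boatman goes to the right bank with the knight and the mage.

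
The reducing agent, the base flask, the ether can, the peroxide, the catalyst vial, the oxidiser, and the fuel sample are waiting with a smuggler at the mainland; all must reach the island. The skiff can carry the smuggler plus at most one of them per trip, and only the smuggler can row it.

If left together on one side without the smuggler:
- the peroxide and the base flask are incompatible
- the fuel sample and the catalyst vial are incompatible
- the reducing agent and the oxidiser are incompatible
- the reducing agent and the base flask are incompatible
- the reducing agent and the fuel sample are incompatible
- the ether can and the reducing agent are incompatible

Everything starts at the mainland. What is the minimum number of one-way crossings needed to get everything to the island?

impossible

Whatever the first load, the items left behind include a forbidden pair without the smuggler. No opening move is safe, so no plan exists.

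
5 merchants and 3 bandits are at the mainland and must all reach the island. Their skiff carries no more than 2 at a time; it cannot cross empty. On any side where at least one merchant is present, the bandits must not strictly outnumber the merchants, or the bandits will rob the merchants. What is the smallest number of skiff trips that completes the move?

Counting alone: each trip to the island takes at most 2 across and each return brings at least 1 back, so after t trips out (and t−1 returns) at most 2t − (t−1) of the 8 are across; that first reaches 8 at t = 7, so at least 13 crossings are needed.
The plan below uses exactly 13 crossings, so it is optimal:
1. 2 bandits → the island.  (the mainland: 5M 1B; the island: 0M 2B)
2. 1 bandit ← the mainland.  (the mainland: 5M 2B; the island: 0M 1B)
3. 2 bandits → the island.  (the mainland: 5M 0B; the island: 0M 3B)
4. 1 bandit ← the mainland.  (the mainland: 5M 1B; the island: 0M 2B)
5. 2 merchants → the island.  (the mainland: 3M 1B; the island: 2M 2B)
6. 1 bandit ← the mainland.  (the mainland: 3M 2B; the island: 2M 1B)
7. 1 merchant and 1 bandit → the island.  (the mainland: 2M 1B; the island: 3M 2B)
8. 1 bandit ← the mainland.  (the mainland: 2M 2B; the island: 3M 1B)
9. 2 bandits → the island.  (the mainland: 2M 0B; the island: 3M 3B)
10. 1 bandit ← the mainland.  (the mainland: 2M 1B; the island: 3M 2B)
11. 1 merchant and 1 bandit → the island.  (the mainland: 1M 0B; the island: 4M 3B)
12. 1 bandit ← the mainland.  (the mainland: 1M 1B; the island: 4M 2B)
13. 1 merchant and 1 bandit → the island.  (the mainland: 0M 0B; the island: 5M 3B)

13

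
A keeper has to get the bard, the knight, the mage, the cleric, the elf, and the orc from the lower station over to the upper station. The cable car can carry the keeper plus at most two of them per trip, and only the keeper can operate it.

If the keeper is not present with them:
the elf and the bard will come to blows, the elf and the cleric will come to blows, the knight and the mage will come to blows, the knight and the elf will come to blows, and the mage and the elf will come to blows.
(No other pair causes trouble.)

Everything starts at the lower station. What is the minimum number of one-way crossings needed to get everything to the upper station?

Counting alone: the keeper can take at most 2 across per trip to the upper station, so moving all 6 needs at least 3 loaded trips out, with a return between consecutive ones — at least 5 crossings.
The safety rule pushes this higher. Following every safe sequence of crossings, the most of the 6 that can be at the upper station as the cable car arrives there on crossings 5, 7 is 4, 5 respectively — never all 6.
So no plan with fewer than 9 crossings exists, and this one achieves 9:
1. Keeper goes to the upper station with the elf and the knight.  [the lower station: the bard, the cleric, the mage, the orc | the upper station: the elf, the knight]
2. Keeper goes back to the lower station with the knight.  [the lower station: the bard, the cleric, the knight, the mage, the orc | the upper station: the elf]
3. Keeper goes to the upper station with the bard and the knight.  [the lower station: the cleric, the mage, the orc | the upper station: the bard, the elf, the knight]
4. Keeper goes back to the lower station with the elf.  [the lower station: the cleric, the elf, the mage, the orc | the upper station: the bard, the knight]
5. Keeper goes to the upper station with the cleric and the mage.  [the lower station: the elf, the orc | the upper station: the bard, the cleric, the knight, the mage]
6. Keeper goes back to the lower station with the knight.  [the lower station: the elf, the knight, the orc | the upper station: the bard, the cleric, the mage]
7. Keeper goes to the upper station with the knight and the orc.  [the lower station: the elf | the upper station: the bard, the cleric, the knight, the mage, the orc]
8. Keeper goes back to the lower station with the knight.  [the lower station: the elf, the knight | the upper station: the bard, the cleric, the mage, the orc]
9. Keeper goes to the upper station with the elf and the knight.  [the lower station: — | the upper station: the bard, the cleric, the elf, the knight, the mage, the orc]

9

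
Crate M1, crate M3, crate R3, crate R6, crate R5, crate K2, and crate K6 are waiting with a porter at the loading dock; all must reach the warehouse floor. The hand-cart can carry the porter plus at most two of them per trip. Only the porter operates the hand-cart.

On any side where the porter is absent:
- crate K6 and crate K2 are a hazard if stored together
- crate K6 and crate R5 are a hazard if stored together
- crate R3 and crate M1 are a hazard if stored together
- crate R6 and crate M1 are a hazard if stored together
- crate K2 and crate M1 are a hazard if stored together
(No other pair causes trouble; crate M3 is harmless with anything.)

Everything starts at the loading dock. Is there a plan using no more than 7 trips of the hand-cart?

No

Counting alone: the porter can take at most 2 across per trip to the warehouse floor, so moving all 7 needs at least 4 loaded trips out, with a return between consecutive ones — at least 7 crossings.
The safety rule pushes this higher. Following every safe sequence of crossings, the most of the 7 that can be at the warehouse floor as the hand-cart arrives there on crossing 7 is 6 — never all 7.
So the move cannot be finished within 7 crossings. (The shortest complete plan takes 9:)
1. Porter goes to the warehouse floor with crate K6 and crate M1.  [the loading dock: crate K2, crate M3, crate R3, crate R5, crate R6 | the warehouse floor: crate K6, crate M1]
2. Porter goes back to the loading dock alone.  [the loading dock: crate K2, crate M3, crate R3, crate R5, crate R6 | the warehouse floor: crate K6, crate M1]
3. Porter goes to the warehouse floor with crate M3.  [the loading dock: crate K2, crate R3, crate R5, crate R6 | the warehouse floor: crate K6, crate M1, crate M3]
4. Porter goes back to the loading dock alone.  [the loading dock: crate K2, crate R3, crate R5, crate R6 | the warehouse floor: crate K6, crate M1, crate M3]
5. Porter goes to the warehouse floor with crate R3 and crate R6.  [the loading dock: crate K2, crate R5 | the warehouse floor: crate K6, crate M1, crate M3, crate R3, crate R6]
6. Porter goes back to the loading dock with crate M1.  [the loading dock: crate K2, crate M1, crate R5 | the warehouse floor: crate K6, crate M3, crate R3, crate R6]
7. Porter goes to the warehouse floor with crate K2 and crate R5.  [the loading dock: crate M1 | the warehouse floor: crate K2, crate K6, crate M3, crate R3, crate R5, crate R6]
8. Porter goes back to the loading dock with crate K6.  [the loading dock: crate K6, crate M1 | the warehouse floor: crate K2, crate M3, crate R3, crate R5, crate R6]
9. Porter goes to the warehouse floor with crate K6 and crate M1.  [the loading dock: — | the warehouse floor: crate K2, crate K6, crate M1, crate M3, crate R3, crate R5, crate R6]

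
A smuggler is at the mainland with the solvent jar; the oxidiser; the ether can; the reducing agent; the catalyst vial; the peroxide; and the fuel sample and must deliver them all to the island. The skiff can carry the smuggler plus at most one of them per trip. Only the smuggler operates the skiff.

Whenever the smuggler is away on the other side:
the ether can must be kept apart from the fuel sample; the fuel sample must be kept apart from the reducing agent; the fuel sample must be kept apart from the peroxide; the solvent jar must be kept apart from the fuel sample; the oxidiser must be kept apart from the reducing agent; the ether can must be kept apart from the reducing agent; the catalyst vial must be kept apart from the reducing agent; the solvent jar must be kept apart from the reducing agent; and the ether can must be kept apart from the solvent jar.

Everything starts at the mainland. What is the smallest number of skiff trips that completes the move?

Whatever the first load, the items left behind include a forbidden pair without the smuggler. No opening move is safe, so no plan exists.

impossible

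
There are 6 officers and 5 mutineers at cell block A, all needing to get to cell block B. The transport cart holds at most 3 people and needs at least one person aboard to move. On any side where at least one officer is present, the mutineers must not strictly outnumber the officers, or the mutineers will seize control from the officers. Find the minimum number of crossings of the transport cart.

Counting alone: each trip to cell block B takes at most 3 across and each return brings at least 1 back, so after t trips out (and t−1 returns) at most 3t − (t−1) of the 11 are across; that first reaches 11 at t = 5, so at least 9 crossings are needed.
The plan below uses exactly 9 crossings, so it is optimal:
1. 3 mutineers → cell block B.  (cell block A: 6O 2M; cell block B: 0O 3M)
2. 1 mutineer ← cell block A.  (cell block A: 6O 3M; cell block B: 0O 2M)
3. 3 officers → cell block B.  (cell block A: 3O 3M; cell block B: 3O 2M)
4. 1 officer ← cell block A.  (cell block A: 4O 3M; cell block B: 2O 2M)
5. 2 officers and 1 mutineer → cell block B.  (cell block A: 2O 2M; cell block B: 4O 3M)
6. 1 officer ← cell block A.  (cell block A: 3O 2M; cell block B: 3O 3M)
7. 2 officers and 1 mutineer → cell block B.  (cell block A: 1O 1M; cell block B: 5O 4M)
8. 1 officer ← cell block A.  (cell block A: 2O 1M; cell block B: 4O 4M)
9. 2 officers and 1 mutineer → cell block B.  (cell block A: 0O 0M; cell block B: 6O 5M)

9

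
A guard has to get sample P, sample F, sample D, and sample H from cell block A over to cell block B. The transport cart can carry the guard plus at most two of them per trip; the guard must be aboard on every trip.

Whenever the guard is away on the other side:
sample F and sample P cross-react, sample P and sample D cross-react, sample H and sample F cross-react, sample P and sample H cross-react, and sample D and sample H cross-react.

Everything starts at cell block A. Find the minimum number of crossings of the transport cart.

5

Counting alone: the guard can take at most 2 across per trip to cell block B, so moving all 4 needs at least 2 loaded trips out, with a return between consecutive ones — at least 3 crossings.
The safety rule pushes this higher. Following every safe sequence of crossings, the most of the 4 that can be at cell block B as the transport cart arrives there on crossing 3 is 3 — never all 4.
So no plan with fewer than 5 crossings exists, and this one achieves 5:
1. Guard goes to cell block B with sample H and sample P.  [cell block A: sample D, sample F | cell block B: sample H, sample P]
2. Guard goes back to cell block A with sample P.  [cell block A: sample D, sample F, sample P | cell block B: sample H]
3. Guard goes to cell block B with sample D and sample F.  [cell block A: sample P | cell block B: sample D, sample F, sample H]
4. Guard goes back to cell block A with sample H.  [cell block A: sample H, sample P | cell block B: sample D, sample F]
5. Guard goes to cell block B with sample H and sample P.  [cell block A: — | cell block B: sample D, sample F, sample H, sample P]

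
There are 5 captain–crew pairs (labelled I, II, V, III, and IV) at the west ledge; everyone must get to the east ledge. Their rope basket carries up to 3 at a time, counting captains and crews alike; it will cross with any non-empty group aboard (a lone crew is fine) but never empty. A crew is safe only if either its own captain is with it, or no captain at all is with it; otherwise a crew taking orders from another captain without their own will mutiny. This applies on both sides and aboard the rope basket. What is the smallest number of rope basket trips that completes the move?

Counting alone: each trip to the east ledge takes at most 3 across and each return brings at least 1 back, so after t trips out (and t−1 returns) at most 3t − (t−1) of the 10 are across; that first reaches 10 at t = 5, so at least 9 crossings are needed.
The safety rule pushes this higher. Following every safe sequence of crossings, the most of the 10 that can be at the east ledge as the rope basket arrives there on crossing 9 is 9 — never all 10.
So no plan with fewer than 11 crossings exists, and this one achieves 11:
1. captain I and crew I cross → the east ledge.
2. captain I crosses ← the west ledge.
3. crew II, crew III, and crew V cross → the east ledge.
4. crew I crosses ← the west ledge.
5. captain II, captain III, and captain V cross → the east ledge.
6. captain II and crew II cross ← the west ledge.
7. captain I, captain II, and captain IV cross → the east ledge.
8. crew V crosses ← the west ledge.
9. crew I and crew II cross → the east ledge.
10. crew I crosses ← the west ledge.
11. crew I, crew IV, and crew V cross → the east ledge.

11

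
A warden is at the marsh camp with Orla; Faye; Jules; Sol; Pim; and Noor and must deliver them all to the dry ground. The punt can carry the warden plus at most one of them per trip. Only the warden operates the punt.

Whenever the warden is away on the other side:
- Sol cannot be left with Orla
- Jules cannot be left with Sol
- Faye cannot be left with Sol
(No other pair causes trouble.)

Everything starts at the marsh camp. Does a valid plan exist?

No

Following every safe sequence of crossings from the start, the most of the 6 that can be at the dry ground as the punt arrives there on crossings 1, 3, 5, 7 is 1, 2, 3, 4 respectively; the best ever achieved is 4 of 6.
From crossing 9 on, no configuration arises that was not already reachable earlier: only 36 distinct safe configurations (who is on which side, and where the punt is) can ever be reached, none of them has everyone across, and every continuation just revisits them. So no valid plan exists.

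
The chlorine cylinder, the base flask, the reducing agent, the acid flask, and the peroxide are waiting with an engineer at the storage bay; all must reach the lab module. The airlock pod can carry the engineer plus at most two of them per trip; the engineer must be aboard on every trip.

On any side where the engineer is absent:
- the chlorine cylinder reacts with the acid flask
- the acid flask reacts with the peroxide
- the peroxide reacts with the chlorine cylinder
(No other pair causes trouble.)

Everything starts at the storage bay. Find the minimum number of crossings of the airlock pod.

7

Counting alone: the engineer can take at most 2 across per trip to the lab module, so moving all 5 needs at least 3 loaded trips out, with a return between consecutive ones — at least 5 crossings.
The safety rule pushes this higher. Following every safe sequence of crossings, the most of the 5 that can be at the lab module as the airlock pod arrives there on crossing 5 is 4 — never all 5.
So no plan with fewer than 7 crossings exists, and this one achieves 7:
1. Engineer goes to the lab module with the acid flask and the chlorine cylinder.
2. Engineer goes back to the storage bay with the chlorine cylinder.
3. Engineer goes to the lab module with the base flask and the chlorine cylinder.
4. Engineer goes back to the storage bay with the chlorine cylinder.
5. Engineer goes to the lab module with the chlorine cylinder and the reducing agent.
6. Engineer goes back to the storage bay with the chlorine cylinder.
7. Engineer goes to the lab module with the chlorine cylinder and the peroxide.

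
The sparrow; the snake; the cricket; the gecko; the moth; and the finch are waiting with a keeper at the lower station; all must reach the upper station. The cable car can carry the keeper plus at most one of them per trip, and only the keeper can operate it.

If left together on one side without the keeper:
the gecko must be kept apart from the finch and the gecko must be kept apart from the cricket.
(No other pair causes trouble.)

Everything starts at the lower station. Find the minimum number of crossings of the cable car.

13

Counting alone: the keeper can take at most 1 across per trip to the upper station, so moving all 6 needs at least 6 loaded trips out, with a return between consecutive ones — at least 11 crossings.
The safety rule pushes this higher. Following every safe sequence of crossings, the most of the 6 that can be at the upper station as the cable car arrives there on crossing 11 is 5 — never all 6.
So no plan with fewer than 13 crossings exists, and this one achieves 13:
1. Keeper goes to the upper station with the gecko.
2. Keeper goes back to the lower station alone.
3. Keeper goes to the upper station with the sparrow.
4. Keeper goes back to the lower station alone.
5. Keeper goes to the upper station with the snake.
6. Keeper goes back to the lower station alone.
7. Keeper goes to the upper station with the cricket.
8. Keeper goes back to the lower station with the gecko.
9. Keeper goes to the upper station with the finch.
10. Keeper goes back to the lower station alone.
11. Keeper goes to the upper station with the moth.
12. Keeper goes back to the lower station alone.
13. Keeper goes to the upper station with the gecko.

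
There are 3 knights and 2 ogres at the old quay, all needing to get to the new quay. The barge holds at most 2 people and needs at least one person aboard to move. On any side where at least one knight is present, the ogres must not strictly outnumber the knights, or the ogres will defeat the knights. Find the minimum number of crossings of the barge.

Counting alone: each trip to the new quay takes at most 2 across and each return brings at least 1 back, so after t trips out (and t−1 returns) at most 2t − (t−1) of the 5 are across; that first reaches 5 at t = 4, so at least 7 crossings are needed.
The plan below uses exactly 7 crossings, so it is optimal:
1. 2 ogres → the new quay.  (the old quay: 3K 0O; the new quay: 0K 2O)
2. 1 ogre ← the old quay.  (the old quay: 3K 1O; the new quay: 0K 1O)
3. 2 knights → the new quay.  (the old quay: 1K 1O; the new quay: 2K 1O)
4. 1 knight ← the old quay.  (the old quay: 2K 1O; the new quay: 1K 1O)
5. 1 knight and 1 ogre → the new quay.  (the old quay: 1K 0O; the new quay: 2K 2O)
6. 1 ogre ← the old quay.  (the old quay: 1K 1O; the new quay: 2K 1O)
7. 1 knight and 1 ogre → the new quay.  (the old quay: 0K 0O; the new quay: 3K 2O)

7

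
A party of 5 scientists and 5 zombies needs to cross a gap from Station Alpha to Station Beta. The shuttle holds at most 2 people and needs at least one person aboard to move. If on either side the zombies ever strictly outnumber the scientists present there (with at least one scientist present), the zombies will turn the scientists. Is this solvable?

No

Following every safe sequence of crossings from the start, the most of the 10 that can be at Station Beta as the shuttle arrives there on crossings 1, 3, 5, 7 is 2, 3, 4, 5 respectively; the best ever achieved is 5 of 10.
From crossing 9 on, no configuration arises that was not already reachable earlier: only 13 distinct safe configurations (who is on which side, and where the shuttle is) can ever be reached, none of them has everyone across, and every continuation just revisits them. They are: 0 scientists + 0 zombies across (shuttle back at the start); 0 scientists + 1 zombie across (shuttle there); 0 scientists + 1 zombie across (shuttle back at the start); 0 scientists + 2 zombies across (shuttle there); 0 scientists + 2 zombies across (shuttle back at the start); 0 scientists + 3 zombies across (shuttle there); 0 scientists + 3 zombies across (shuttle back at the start); 0 scientists + 4 zombies across (shuttle there); 0 scientists + 4 zombies across (shuttle back at the start); 0 scientists + 5 zombies across (shuttle there); 1 scientist + 1 zombie across (shuttle there); 1 scientist + 1 zombie across (shuttle back at the start); 2 scientists + 2 zombies across (shuttle there). So no valid plan exists.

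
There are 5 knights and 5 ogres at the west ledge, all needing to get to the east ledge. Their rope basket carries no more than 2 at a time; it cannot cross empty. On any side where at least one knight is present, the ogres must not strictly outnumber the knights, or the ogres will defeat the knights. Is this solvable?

No

Following every safe sequence of crossings from the start, the most of the 10 that can be at the east ledge as the rope basket arrives there on crossings 1, 3, 5, 7 is 2, 3, 4, 5 respectively; the best ever achieved is 5 of 10.
From crossing 9 on, no configuration arises that was not already reachable earlier: only 13 distinct safe configurations (who is on which side, and where the rope basket is) can ever be reached, none of them has everyone across, and every continuation just revisits them. They are: 0 knights + 0 ogres across (rope basket back at the start); 0 knights + 1 ogre across (rope basket there); 0 knights + 1 ogre across (rope basket back at the start); 0 knights + 2 ogres across (rope basket there); 0 knights + 2 ogres across (rope basket back at the start); 0 knights + 3 ogres across (rope basket there); 0 knights + 3 ogres across (rope basket back at the start); 0 knights + 4 ogres across (rope basket there); 0 knights + 4 ogres across (rope basket back at the start); 0 knights + 5 ogres across (rope basket there); 1 knight + 1 ogre across (rope basket there); 1 knight + 1 ogre across (rope basket back at the start); 2 knights + 2 ogres across (rope basket there). So no valid plan exists.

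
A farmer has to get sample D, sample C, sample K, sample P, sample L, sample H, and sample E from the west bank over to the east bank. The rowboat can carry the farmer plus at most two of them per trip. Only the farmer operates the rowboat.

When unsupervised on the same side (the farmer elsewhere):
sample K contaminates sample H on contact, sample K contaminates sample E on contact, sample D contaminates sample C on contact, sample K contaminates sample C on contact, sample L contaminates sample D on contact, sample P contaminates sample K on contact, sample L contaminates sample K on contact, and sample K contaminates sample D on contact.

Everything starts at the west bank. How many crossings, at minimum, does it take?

11

Counting alone: the farmer can take at most 2 across per trip to the east bank, so moving all 7 needs at least 4 loaded trips out, with a return between consecutive ones — at least 7 crossings.
The safety rule pushes this higher. Following every safe sequence of crossings, the most of the 7 that can be at the east bank as the rowboat arrives there on crossings 7, 9 is 5, 6 respectively — never all 7.
So no plan with fewer than 11 crossings exists, and this one achieves 11:
1. Farmer goes to the east bank with sample D and sample K.
2. Farmer goes back to the west bank with sample D.
3. Farmer goes to the east bank with sample D and sample P.
4. Farmer goes back to the west bank with sample K.
5. Farmer goes to the east bank with sample H and sample K.
6. Farmer goes back to the west bank with sample K.
7. Farmer goes to the east bank with sample E and sample K.
8. Farmer goes back to the west bank with sample K.
9. Farmer goes to the east bank with sample C and sample L.
10. Farmer goes back to the west bank with sample D.
11. Farmer goes to the east bank with sample D and sample K.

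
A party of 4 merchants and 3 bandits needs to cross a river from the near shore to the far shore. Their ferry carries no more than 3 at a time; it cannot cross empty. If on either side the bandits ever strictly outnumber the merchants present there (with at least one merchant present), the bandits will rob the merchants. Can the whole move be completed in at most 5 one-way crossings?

Yes

Yes — this plan uses 5 crossings (≤ 5):
1. 3 bandits → the far shore.  (the near shore: 4M 0B; the far shore: 0M 3B)
2. 1 bandit ← the near shore.  (the near shore: 4M 1B; the far shore: 0M 2B)
3. 3 merchants → the far shore.  (the near shore: 1M 1B; the far shore: 3M 2B)
4. 1 merchant ← the near shore.  (the near shore: 2M 1B; the far shore: 2M 2B)
5. 2 merchants and 1 bandit → the far shore.  (the near shore: 0M 0B; the far shore: 4M 3B)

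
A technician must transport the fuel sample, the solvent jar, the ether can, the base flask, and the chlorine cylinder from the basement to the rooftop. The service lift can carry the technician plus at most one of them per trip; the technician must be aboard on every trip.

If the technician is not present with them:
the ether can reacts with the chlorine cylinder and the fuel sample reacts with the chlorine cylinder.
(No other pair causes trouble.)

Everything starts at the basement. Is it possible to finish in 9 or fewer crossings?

Counting alone: the technician can take at most 1 across per trip to the rooftop, so moving all 5 needs at least 5 loaded trips out, with a return between consecutive ones — at least 9 crossings.
The safety rule pushes this higher. Following every safe sequence of crossings, the most of the 5 that can be at the rooftop as the service lift arrives there on crossing 9 is 4 — never all 5.
So the move cannot be finished within 9 crossings. (The shortest complete plan takes 11:)
1. Technician goes to the rooftop with the chlorine cylinder.  [the basement: the base flask, the ether can, the fuel sample, the solvent jar | the rooftop: the chlorine cylinder]
2. Technician goes back to the basement alone.  [the basement: the base flask, the ether can, the fuel sample, the solvent jar | the rooftop: the chlorine cylinder]
3. Technician goes to the rooftop with the fuel sample.  [the basement: the base flask, the ether can, the solvent jar | the rooftop: the chlorine cylinder, the fuel sample]
4. Technician goes back to the basement with the chlorine cylinder.  [the basement: the base flask, the chlorine cylinder, the ether can, the solvent jar | the rooftop: the fuel sample]
5. Technician goes to the rooftop with the ether can.  [the basement: the base flask, the chlorine cylinder, the solvent jar | the rooftop: the ether can, the fuel sample]
6. Technician goes back to the basement alone.  [the basement: the base flask, the chlorine cylinder, the solvent jar | the rooftop: the ether can, the fuel sample]
7. Technician goes to the rooftop with the solvent jar.  [the basement: the base flask, the chlorine cylinder | the rooftop: the ether can, the fuel sample, the solvent jar]
8. Technician goes back to the basement alone.  [the basement: the base flask, the chlorine cylinder | the rooftop: the ether can, the fuel sample, the solvent jar]
9. Technician goes to the rooftop with the base flask.  [the basement: the chlorine cylinder | the rooftop: the base flask, the ether can, the fuel sample, the solvent jar]
10. Technician goes back to the basement alone.  [the basement: the chlorine cylinder | the rooftop: the base flask, the ether can, the fuel sample, the solvent jar]
11. Technician goes to the rooftop with the chlorine cylinder.  [the basement: — | the rooftop: the base flask, the chlorine cylinder, the ether can, the fuel sample, the solvent jar]

No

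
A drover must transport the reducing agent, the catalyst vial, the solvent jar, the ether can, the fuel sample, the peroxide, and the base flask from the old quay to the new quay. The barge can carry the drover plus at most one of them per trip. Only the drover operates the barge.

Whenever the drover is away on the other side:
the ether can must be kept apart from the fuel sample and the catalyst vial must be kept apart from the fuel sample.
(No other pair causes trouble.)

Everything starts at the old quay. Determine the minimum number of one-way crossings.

15

Counting alone: the drover can take at most 1 across per trip to the new quay, so moving all 7 needs at least 7 loaded trips out, with a return between consecutive ones — at least 13 crossings.
The safety rule pushes this higher. Following every safe sequence of crossings, the most of the 7 that can be at the new quay as the barge arrives there on crossing 13 is 6 — never all 7.
So no plan with fewer than 15 crossings exists, and this one achieves 15:
1. Drover goes to the new quay with the fuel sample.  [the old quay: the base flask, the catalyst vial, the ether can, the peroxide, the reducing agent, the solvent jar | the new quay: the fuel sample]
2. Drover goes back to the old quay alone.  [the old quay: the base flask, the catalyst vial, the ether can, the peroxide, the reducing agent, the solvent jar | the new quay: the fuel sample]
3. Drover goes to the new quay with the reducing agent.  [the old quay: the base flask, the catalyst vial, the ether can, the peroxide, the solvent jar | the new quay: the fuel sample, the reducing agent]
4. Drover goes back to the old quay alone.  [the old quay: the base flask, the catalyst vial, the ether can, the peroxide, the solvent jar | the new quay: the fuel sample, the reducing agent]
5. Drover goes to the new quay with the catalyst vial.  [the old quay: the base flask, the ether can, the peroxide, the solvent jar | the new quay: the catalyst vial, the fuel sample, the reducing agent]
6. Drover goes back to the old quay with the fuel sample.  [the old quay: the base flask, the ether can, the fuel sample, the peroxide, the solvent jar | the new quay: the catalyst vial, the reducing agent]
7. Drover goes to the new quay with the ether can.  [the old quay: the base flask, the fuel sample, the peroxide, the solvent jar | the new quay: the catalyst vial, the ether can, the reducing agent]
8. Drover goes back to the old quay alone.  [the old quay: the base flask, the fuel sample, the peroxide, the solvent jar | the new quay: the catalyst vial, the ether can, the reducing agent]
9. Drover goes to the new quay with the solvent jar.  [the old quay: the base flask, the fuel sample, the peroxide | the new quay: the catalyst vial, the ether can, the reducing agent, the solvent jar]
10. Drover goes back to the old quay alone.  [the old quay: the base flask, the fuel sample, the peroxide | the new quay: the catalyst vial, the ether can, the reducing agent, the solvent jar]
11. Drover goes to the new quay with the peroxide.  [the old quay: the base flask, the fuel sample | the new quay: the catalyst vial, the ether can, the peroxide, the reducing agent, the solvent jar]
12. Drover goes back to the old quay alone.  [the old quay: the base flask, the fuel sample | the new quay: the catalyst vial, the ether can, the peroxide, the reducing agent, the solvent jar]
13. Drover goes to the new quay with the base flask.  [the old quay: the fuel sample | the new quay: the base flask, the catalyst vial, the ether can, the peroxide, the reducing agent, the solvent jar]
14. Drover goes back to the old quay alone.  [the old quay: the fuel sample | the new quay: the base flask, the catalyst vial, the ether can, the peroxide, the reducing agent, the solvent jar]
15. Drover goes to the new quay with the fuel sample.  [the old quay: — | the new quay: the base flask, the catalyst vial, the ether can, the fuel sample, the peroxide, the reducing agent, the solvent jar]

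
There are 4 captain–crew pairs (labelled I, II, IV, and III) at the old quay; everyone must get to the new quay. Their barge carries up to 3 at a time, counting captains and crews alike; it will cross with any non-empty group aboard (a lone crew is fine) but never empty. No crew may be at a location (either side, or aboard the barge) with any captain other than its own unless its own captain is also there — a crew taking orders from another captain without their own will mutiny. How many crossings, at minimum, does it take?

Counting alone: each trip to the new quay takes at most 3 across and each return brings at least 1 back, so after t trips out (and t−1 returns) at most 3t − (t−1) of the 8 are across; that first reaches 8 at t = 4, so at least 7 crossings are needed.
The safety rule pushes this higher. Following every safe sequence of crossings, the most of the 8 that can be at the new quay as the barge arrives there on crossing 7 is 7 — never all 8.
So no plan with fewer than 9 crossings exists, and this one achieves 9:
1. captain I and crew I cross → the new quay.
2. captain I crosses ← the old quay.
3. captain I, captain II, and crew II cross → the new quay.
4. captain I and crew I cross ← the old quay.
5. captain I, captain III, and captain IV cross → the new quay.
6. crew II crosses ← the old quay.
7. crew I and crew II cross → the new quay.
8. crew I crosses ← the old quay.
9. crew I, crew III, and crew IV cross → the new quay.

9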